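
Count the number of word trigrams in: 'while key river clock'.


Word trigrams from [4] words:
  Trigram 1: (while key river)
  Trigram 2: (key river clock)
Total word trigrams: 4 - 2 = 2

2


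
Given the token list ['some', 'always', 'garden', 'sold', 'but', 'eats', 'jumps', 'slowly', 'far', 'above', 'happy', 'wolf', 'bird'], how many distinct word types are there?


Listing all tokens and tracking unique types:
  Token 1: 'some' -> NEW (unique so far: 1)
  Token 2: 'always' -> NEW (unique so far: 2)
  Token 3: 'garden' -> NEW (unique so far: 3)
  Token 4: 'sold' -> NEW (unique so far: 4)
  Token 5: 'but' -> NEW (unique so far: 5)
  Token 6: 'eats' -> NEW (unique so far: 6)
  Token 7: 'jumps' -> NEW (unique so far: 7)
  Token 8: 'slowly' -> NEW (unique so far: 8)
  Token 9: 'far' -> NEW (unique so far: 9)
  Token 10: 'above' -> NEW (unique so far: 10)
  Token 11: 'happy' -> NEW (unique so far: 11)
  Token 12: 'wolf' -> NEW (unique so far: 12)
  Token 13: 'bird' -> NEW (unique so far: 13)
Unique types: ('above', 'always', 'bird', 'but', 'eats', 'far', 'garden', 'happy', 'jumps', 'slowly', 'sold', 'some', 'wolf')
Vocabulary size: 13

13


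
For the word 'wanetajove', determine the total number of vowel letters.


Scanning each character of 'wanetajove':
  Position 1: 'w' -> consonant (running count: 0)
  Position 2: 'a' -> vowel (running count: 1)
  Position 3: 'n' -> consonant (running count: 1)
  Position 4: 'e' -> vowel (running count: 2)
  Position 5: 't' -> consonant (running count: 2)
  Position 6: 'a' -> vowel (running count: 3)
  Position 7: 'j' -> consonant (running count: 3)
  Position 8: 'o' -> vowel (running count: 4)
  Position 9: 'v' -> consonant (running count: 4)
  Position 10: 'e' -> vowel (running count: 5)
Total vowels: 5

5


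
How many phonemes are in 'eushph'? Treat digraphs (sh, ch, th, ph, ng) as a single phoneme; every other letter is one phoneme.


Parsing 'eushph' greedily, digraphs first:
  'e' -> vowel phoneme (phonemes so far: 1)
  'u' -> vowel phoneme (phonemes so far: 2)
  'sh' -> digraph (1 consonant phoneme) (phonemes so far: 3)
  'ph' -> digraph (1 consonant phoneme) (phonemes so far: 4)
Total phonemes: 4

4


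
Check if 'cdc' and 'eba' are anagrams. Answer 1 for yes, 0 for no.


Sort characters of 'cdc': 'ccd'
Sort characters of 'eba': 'abe'
Sorted forms differ -> they are NOT anagrams
Result: 0

0


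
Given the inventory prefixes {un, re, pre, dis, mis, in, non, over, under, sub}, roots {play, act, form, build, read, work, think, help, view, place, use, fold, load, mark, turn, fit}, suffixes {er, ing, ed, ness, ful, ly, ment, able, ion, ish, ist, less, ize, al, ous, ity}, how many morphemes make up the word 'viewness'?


Segmenting 'viewness' against the inventory:
  'view' -> root (morpheme 1)
  'ness' -> suffix (morpheme 2)
Total morphemes: 2

2


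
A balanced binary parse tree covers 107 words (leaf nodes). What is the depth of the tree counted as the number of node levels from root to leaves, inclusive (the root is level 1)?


In a balanced binary tree with n leaves the deepest leaf is ceil(log2(n)) edges below the root,
so counting node levels inclusive of root and leaves gives ceil(log2(n)) + 1 levels.
log2(107) = 6.7415
ceil(6.7415) = 7
levels = 7 + 1 = 8

8


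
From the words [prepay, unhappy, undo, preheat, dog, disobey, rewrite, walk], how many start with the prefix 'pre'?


Checking each word for prefix 'pre':
  'prepay' -> YES, starts with 'pre' (count: 1)
  'unhappy' -> no (count: 1)
  'undo' -> no (count: 1)
  'preheat' -> YES, starts with 'pre' (count: 2)
  'dog' -> no (count: 2)
  'disobey' -> no (count: 2)
  'rewrite' -> no (count: 2)
  'walk' -> no (count: 2)
Total with prefix 'pre': 2

2


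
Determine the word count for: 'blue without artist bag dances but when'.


Counting words by splitting on spaces:
  Word 1: 'blue'
  Word 2: 'without'
  Word 3: 'artist'
  Word 4: 'bag'
  Word 5: 'dances'
  Word 6: 'but'
  Word 7: 'when'
Total words: 7

7


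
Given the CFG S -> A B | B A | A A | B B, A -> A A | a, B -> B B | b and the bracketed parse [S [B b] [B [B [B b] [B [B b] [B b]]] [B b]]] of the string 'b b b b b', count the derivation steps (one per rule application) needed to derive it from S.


Every bracketed nonterminal node [X ...] in the tree is produced by exactly one rule application.
Reading the tree off as a leftmost derivation:
  Step 1: S  =>  B B   (applied S -> B B)
  Step 2: B B  =>  b B   (applied B -> b)
  Step 3: b B  =>  b B B   (applied B -> B B)
  Step 4: b B B  =>  b B B B   (applied B -> B B)
  Step 5: b B B B  =>  b b B B   (applied B -> b)
  Step 6: b b B B  =>  b b B B B   (applied B -> B B)
  Step 7: b b B B B  =>  b b b B B   (applied B -> b)
  Step 8: b b b B B  =>  b b b b B   (applied B -> b)
  Step 9: b b b b B  =>  b b b b b   (applied B -> b)
Final yield: b b b b b
Total rewrite steps: 9

9


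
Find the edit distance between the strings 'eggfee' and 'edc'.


Building DP table for s1='eggfee' (len 6) and s2='edc' (len 3):
       e  d  c
    0  1  2  3
  e 1  0  1  2
  g 2  1  1  2
  g 3  2  2  2
  f 4  3  3  3
  e 5  4  4  4
  e 6  5  5  5
Edit distance = dp[6][3] = 5

5


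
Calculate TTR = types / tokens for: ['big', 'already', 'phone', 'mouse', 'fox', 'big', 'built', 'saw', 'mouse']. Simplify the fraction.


Tokens: 9
Unique types: ('already', 'big', 'built', 'fox', 'mouse', 'phone', 'saw') = 7
TTR = 7/9
Already in lowest terms.

7/9


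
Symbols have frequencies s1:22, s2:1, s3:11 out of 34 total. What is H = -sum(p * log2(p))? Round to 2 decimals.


Computing entropy H = -sum(p_i * log2(p_i)):
  s1: p = 22/34 = 0.6471, -p*log2(p) = 0.4064
  s2: p = 1/34 = 0.0294, -p*log2(p) = 0.1496
  s3: p = 11/34 = 0.3235, -p*log2(p) = 0.5267
H = sum of terms = 1.0827
Rounded to 2 decimals: 1.08

1.08


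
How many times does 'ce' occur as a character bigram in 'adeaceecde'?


Scanning 'adeaceecde' for bigram 'ce':
  Position 0: 'ad' -> no
  Position 1: 'de' -> no
  Position 2: 'ea' -> no
  Position 3: 'ac' -> no
  Position 4: 'ce' -> MATCH
  Position 5: 'ee' -> no
  Position 6: 'ec' -> no
  Position 7: 'cd' -> no
  Position 8: 'de' -> no
Total matches: 1

1


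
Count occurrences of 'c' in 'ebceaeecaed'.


Scanning 'ebceaeecaed' for 'c':
  Position 2: 'c' -> MATCH (count: 1)
  Position 7: 'c' -> MATCH (count: 2)
Total occurrences of 'c': 2

2


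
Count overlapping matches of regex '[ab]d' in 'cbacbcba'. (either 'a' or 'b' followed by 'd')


Pattern: [ab]d means either 'a' or 'b' followed by 'd'.
Scanning 'cbacbcba' position-by-position:
  Pos 0: window 'cb' -> no
  Pos 1: window 'ba' -> no
  Pos 2: window 'ac' -> no
  Pos 3: window 'cb' -> no
  Pos 4: window 'bc' -> no
  Pos 5: window 'cb' -> no
  Pos 6: window 'ba' -> no
  Pos 7: window 'a' -> no
Total matches: 0

0


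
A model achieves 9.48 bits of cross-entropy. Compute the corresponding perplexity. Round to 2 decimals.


Perplexity formula: PP = 2^H
H = 9.48
PP = 2^9.48
Decompose: 2^9.48 = 2^9 * 2^0.48
2^9 = 512, 2^0.48 ~ 1.3947437
PP ~ 512 * 1.3947437 = 714.1087744
Rounded to 2 decimals: 714.11

714.11


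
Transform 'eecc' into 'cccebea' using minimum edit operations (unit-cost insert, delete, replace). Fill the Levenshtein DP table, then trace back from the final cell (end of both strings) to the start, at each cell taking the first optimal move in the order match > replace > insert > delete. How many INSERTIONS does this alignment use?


Edit distance = 6. Backtracking from cell (4, 7) with preference match > replace > insert > delete,
then listing the resulting alignment 'eecc' -> 'cccebea' left to right:
  Step 1: insert 'c' [insertion #1]
  Step 2: insert 'c' [insertion #2]
  Step 3: insert 'c' [insertion #3]
  Step 4: keep 'e'
  Step 5: replace e->b
  Step 6: replace c->e
  Step 7: replace c->a
Total insertions: 3

3


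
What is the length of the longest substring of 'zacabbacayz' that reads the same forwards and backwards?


Scanning 'zacabbacayz' for palindromic substrings.
Substring at positions 1-8: 'acabbaca'.
Check: reverse('acabbaca') = 'acabbaca' -> palindrome confirmed.
Neighbouring characters ('z' / 'y') break symmetry, so it cannot extend further.
No longer palindromic substring exists; longest length = 8

8


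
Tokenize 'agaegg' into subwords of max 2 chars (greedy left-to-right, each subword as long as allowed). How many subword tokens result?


'agaegg' has 6 characters.
Chunking with max size 2:
  Chunk 1: 'ag' (positions 0-1)
  Chunk 2: 'ae' (positions 2-3)
  Chunk 3: 'gg' (positions 4-5)
Total chunks: ceil(6 / 2) = 3

3


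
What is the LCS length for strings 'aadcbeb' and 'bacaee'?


DP table for LCS of 'aadcbeb' and 'bacaee':
       b  a  c  a  e  e
    0  0  0  0  0  0  0
  a 0  0  1  1  1  1  1
  a 0  0  1  1  2  2  2
  d 0  0  1  1  2  2  2
  c 0  0  1  2  2  2  2
  b 0  1  1  2  2  2  2
  e 0  1  1  2  2  3  3
  b 0  1  1  2  2  3  3
LCS: 'aae'
LCS length = 3

3


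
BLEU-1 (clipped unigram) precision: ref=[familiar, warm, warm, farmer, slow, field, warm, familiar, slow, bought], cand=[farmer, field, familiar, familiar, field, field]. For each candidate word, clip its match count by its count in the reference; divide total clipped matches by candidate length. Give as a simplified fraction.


Reference word counts: {'bought': 1, 'familiar': 2, 'farmer': 1, 'field': 1, 'slow': 2, 'warm': 3}
Checking each candidate word (with clipping):
  'farmer' -> in reference (ref count 1, used 1/1) -> match (matches: 1)
  'field' -> in reference (ref count 1, used 1/1) -> match (matches: 2)
  'familiar' -> in reference (ref count 2, used 1/2) -> match (matches: 3)
  'familiar' -> in reference (ref count 2, used 2/2) -> match (matches: 4)
  'field' -> ref count 1 already used up (1/1) -> clipped, no match (matches: 4)
  'field' -> ref count 1 already used up (1/1) -> clipped, no match (matches: 4)
Clipped matches: 4, Candidate length: 6
Precision = 4/6 = 2/3

2/3


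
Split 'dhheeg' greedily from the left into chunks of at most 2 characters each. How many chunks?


'dhheeg' has 6 characters.
Chunking with max size 2:
  Chunk 1: 'dh' (positions 0-1)
  Chunk 2: 'he' (positions 2-3)
  Chunk 3: 'eg' (positions 4-5)
Total chunks: ceil(6 / 2) = 3

3


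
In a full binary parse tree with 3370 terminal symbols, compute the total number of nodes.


Leaf nodes (terminals): 3370
Internal nodes = n - 1 = 3370 - 1 = 3369
Total = leaves + internal = 3370 + 3369 = 6739

6739


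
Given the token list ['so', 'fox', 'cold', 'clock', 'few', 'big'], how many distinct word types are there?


Listing all tokens and tracking unique types:
  Token 1: 'so' -> NEW (unique so far: 1)
  Token 2: 'fox' -> NEW (unique so far: 2)
  Token 3: 'cold' -> NEW (unique so far: 3)
  Token 4: 'clock' -> NEW (unique so far: 4)
  Token 5: 'few' -> NEW (unique so far: 5)
  Token 6: 'big' -> NEW (unique so far: 6)
Unique types: ('big', 'clock', 'cold', 'few', 'fox', 'so')
Vocabulary size: 6

6


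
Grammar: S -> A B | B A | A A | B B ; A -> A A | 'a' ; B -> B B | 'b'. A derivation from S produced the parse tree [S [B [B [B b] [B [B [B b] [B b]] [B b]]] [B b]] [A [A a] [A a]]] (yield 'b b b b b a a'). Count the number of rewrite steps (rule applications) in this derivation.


Every bracketed nonterminal node [X ...] in the tree is produced by exactly one rule application.
Reading the tree off as a leftmost derivation:
  Step 1: S  =>  B A   (applied S -> B A)
  Step 2: B A  =>  B B A   (applied B -> B B)
  Step 3: B B A  =>  B B B A   (applied B -> B B)
  Step 4: B B B A  =>  b B B A   (applied B -> b)
  Step 5: b B B A  =>  b B B B A   (applied B -> B B)
  Step 6: b B B B A  =>  b B B B B A   (applied B -> B B)
  Step 7: b B B B B A  =>  b b B B B A   (applied B -> b)
  Step 8: b b B B B A  =>  b b b B B A   (applied B -> b)
  Step 9: b b b B B A  =>  b b b b B A   (applied B -> b)
  Step 10: b b b b B A  =>  b b b b b A   (applied B -> b)
  Step 11: b b b b b A  =>  b b b b b A A   (applied A -> A A)
  Step 12: b b b b b A A  =>  b b b b b a A   (applied A -> a)
  Step 13: b b b b b a A  =>  b b b b b a a   (applied A -> a)
Final yield: b b b b b a a
Total rewrite steps: 13

13


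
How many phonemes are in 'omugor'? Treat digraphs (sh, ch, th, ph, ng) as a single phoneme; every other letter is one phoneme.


Parsing 'omugor' greedily, digraphs first:
  'o' -> vowel phoneme (phonemes so far: 1)
  'm' -> consonant phoneme (phonemes so far: 2)
  'u' -> vowel phoneme (phonemes so far: 3)
  'g' -> consonant phoneme (phonemes so far: 4)
  'o' -> vowel phoneme (phonemes so far: 5)
  'r' -> consonant phoneme (phonemes so far: 6)
Total phonemes: 6

6


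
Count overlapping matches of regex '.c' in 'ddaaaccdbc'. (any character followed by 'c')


Pattern: .c means any character followed by 'c'.
Scanning 'ddaaaccdbc' position-by-position:
  Pos 0: window 'dd' -> no
  Pos 1: window 'da' -> no
  Pos 2: window 'aa' -> no
  Pos 3: window 'aa' -> no
  Pos 4: window 'ac' -> MATCH
  Pos 5: window 'cc' -> MATCH
  Pos 6: window 'cd' -> no
  Pos 7: window 'db' -> no
  Pos 8: window 'bc' -> MATCH
  Pos 9: window 'c' -> no
Total matches: 3

3


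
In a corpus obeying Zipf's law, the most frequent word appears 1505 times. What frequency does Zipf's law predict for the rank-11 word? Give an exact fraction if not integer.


Zipf's law: freq(rank) = f1 / rank
f1 = 1505, rank = 11
freq = 1505 / 11
GCD(1505, 11) = 1
Simplified: 1505/11

1505/11


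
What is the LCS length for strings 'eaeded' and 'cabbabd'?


DP table for LCS of 'eaeded' and 'cabbabd':
       c  a  b  b  a  b  d
    0  0  0  0  0  0  0  0
  e 0  0  0  0  0  0  0  0
  a 0  0  1  1  1  1  1  1
  e 0  0  1  1  1  1  1  1
  d 0  0  1  1  1  1  1  2
  e 0  0  1  1  1  1  1  2
  d 0  0  1  1  1  1  1  2
LCS: 'ad'
LCS length = 2

2


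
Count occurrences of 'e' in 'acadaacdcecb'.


Scanning 'acadaacdcecb' for 'e':
  Position 9: 'e' -> MATCH (count: 1)
Total occurrences of 'e': 1

1


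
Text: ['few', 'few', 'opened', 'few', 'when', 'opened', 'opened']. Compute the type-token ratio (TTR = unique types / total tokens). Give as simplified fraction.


Tokens: 7
Unique types: ('few', 'opened', 'when') = 3
TTR = 3/7
Already in lowest terms.

3/7


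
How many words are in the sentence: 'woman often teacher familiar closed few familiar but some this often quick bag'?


Counting words by splitting on spaces:
  Word 1: 'woman'
  Word 2: 'often'
  Word 3: 'teacher'
  Word 4: 'familiar'
  Word 5: 'closed'
  Word 6: 'few'
  Word 7: 'familiar'
  Word 8: 'but'
  Word 9: 'some'
  Word 10: 'this'
  Word 11: 'often'
  Word 12: 'quick'
  Word 13: 'bag'
Total words: 13

13


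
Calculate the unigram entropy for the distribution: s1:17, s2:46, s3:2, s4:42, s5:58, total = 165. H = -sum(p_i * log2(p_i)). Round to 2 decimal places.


Computing entropy H = -sum(p_i * log2(p_i)):
  s1: p = 17/165 = 0.1030, -p*log2(p) = 0.3378
  s2: p = 46/165 = 0.2788, -p*log2(p) = 0.5137
  s3: p = 2/165 = 0.0121, -p*log2(p) = 0.0772
  s4: p = 42/165 = 0.2545, -p*log2(p) = 0.5025
  s5: p = 58/165 = 0.3515, -p*log2(p) = 0.5302
H = sum of terms = 1.9614
Rounded to 2 decimals: 1.96

1.96


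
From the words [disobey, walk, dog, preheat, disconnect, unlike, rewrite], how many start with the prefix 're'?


Checking each word for prefix 're':
  'disobey' -> no (count: 0)
  'walk' -> no (count: 0)
  'dog' -> no (count: 0)
  'preheat' -> no (count: 0)
  'disconnect' -> no (count: 0)
  'unlike' -> no (count: 0)
  'rewrite' -> YES, starts with 're' (count: 1)
Total with prefix 're': 1

1


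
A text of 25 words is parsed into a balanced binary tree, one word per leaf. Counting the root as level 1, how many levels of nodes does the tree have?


In a balanced binary tree with n leaves the deepest leaf is ceil(log2(n)) edges below the root,
so counting node levels inclusive of root and leaves gives ceil(log2(n)) + 1 levels.
log2(25) = 4.6439
ceil(4.6439) = 5
levels = 5 + 1 = 6

6


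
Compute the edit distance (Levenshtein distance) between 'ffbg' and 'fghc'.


Building DP table for s1='ffbg' (len 4) and s2='fghc' (len 4):
       f  g  h  c
    0  1  2  3  4
  f 1  0  1  2  3
  f 2  1  1  2  3
  b 3  2  2  2  3
  g 4  3  2  3  3
Edit distance = dp[4][4] = 3

3


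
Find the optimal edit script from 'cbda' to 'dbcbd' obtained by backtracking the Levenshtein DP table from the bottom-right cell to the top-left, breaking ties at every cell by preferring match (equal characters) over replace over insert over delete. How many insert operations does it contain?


Edit distance = 3. Backtracking from cell (4, 5) with preference match > replace > insert > delete,
then listing the resulting alignment 'cbda' -> 'dbcbd' left to right:
  Step 1: insert 'd' [insertion #1]
  Step 2: insert 'b' [insertion #2]
  Step 3: keep 'c'
  Step 4: keep 'b'
  Step 5: keep 'd'
  Step 6: delete 'a'
Total insertions: 2

2


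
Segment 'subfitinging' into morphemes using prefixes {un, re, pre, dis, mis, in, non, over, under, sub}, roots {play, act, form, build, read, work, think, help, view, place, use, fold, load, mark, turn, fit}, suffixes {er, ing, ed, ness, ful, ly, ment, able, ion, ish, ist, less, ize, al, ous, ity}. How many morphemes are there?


Segmenting 'subfitinging' against the inventory:
  'sub' -> prefix (morpheme 1)
  'fit' -> root (morpheme 2)
  'ing' -> suffix (morpheme 3)
  'ing' -> suffix (morpheme 4)
Total morphemes: 4

4


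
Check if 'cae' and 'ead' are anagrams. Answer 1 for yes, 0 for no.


Sort characters of 'cae': 'ace'
Sort characters of 'ead': 'ade'
Sorted forms differ -> they are NOT anagrams
Result: 0

0


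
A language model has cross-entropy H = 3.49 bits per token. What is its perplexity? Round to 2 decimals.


Perplexity formula: PP = 2^H
H = 3.49
PP = 2^3.49
Decompose: 2^3.49 = 2^3 * 2^0.49
2^3 = 8, 2^0.49 ~ 1.4044449
PP ~ 8 * 1.4044449 = 11.2355592
Rounded to 2 decimals: 11.24

11.24


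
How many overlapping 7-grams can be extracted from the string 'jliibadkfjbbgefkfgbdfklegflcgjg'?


String 'jliibadkfjbbgefkfgbdfklegflcgjg' has length L = 31.
Number of overlapping n-grams = L - n + 1
Substituting: 31 - 7 + 1 = 25

25


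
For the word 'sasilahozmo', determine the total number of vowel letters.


Scanning each character of 'sasilahozmo':
  Position 1: 's' -> consonant (running count: 0)
  Position 2: 'a' -> vowel (running count: 1)
  Position 3: 's' -> consonant (running count: 1)
  Position 4: 'i' -> vowel (running count: 2)
  Position 5: 'l' -> consonant (running count: 2)
  Position 6: 'a' -> vowel (running count: 3)
  Position 7: 'h' -> consonant (running count: 3)
  Position 8: 'o' -> vowel (running count: 4)
  Position 9: 'z' -> consonant (running count: 4)
  Position 10: 'm' -> consonant (running count: 4)
  Position 11: 'o' -> vowel (running count: 5)
Total vowels: 5

5


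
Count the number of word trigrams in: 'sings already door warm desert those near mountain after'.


Word trigrams from [9] words:
  Trigram 1: (sings already door)
  Trigram 2: (already door warm)
  Trigram 3: (door warm desert)
  Trigram 4: (warm desert those)
  Trigram 5: (desert those near)
  Trigram 6: (those near mountain)
  Trigram 7: (near mountain after)
Total word trigrams: 9 - 2 = 7

7


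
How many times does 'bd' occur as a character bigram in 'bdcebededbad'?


Scanning 'bdcebededbad' for bigram 'bd':
  Position 0: 'bd' -> MATCH
  Position 1: 'dc' -> no
  Position 2: 'ce' -> no
  Position 3: 'eb' -> no
  Position 4: 'be' -> no
  Position 5: 'ed' -> no
  Position 6: 'de' -> no
  Position 7: 'ed' -> no
  Position 8: 'db' -> no
  Position 9: 'ba' -> no
  Position 10: 'ad' -> no
Total matches: 1

1


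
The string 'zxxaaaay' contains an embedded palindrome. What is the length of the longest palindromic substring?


Scanning 'zxxaaaay' for palindromic substrings.
Substring at positions 3-6: 'aaaa'.
Check: reverse('aaaa') = 'aaaa' -> palindrome confirmed.
Neighbouring characters ('x' / 'y') break symmetry, so it cannot extend further.
No longer palindromic substring exists; longest length = 4

4


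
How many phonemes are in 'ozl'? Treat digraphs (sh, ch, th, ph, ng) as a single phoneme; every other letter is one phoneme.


Parsing 'ozl' greedily, digraphs first:
  'o' -> vowel phoneme (phonemes so far: 1)
  'z' -> consonant phoneme (phonemes so far: 2)
  'l' -> consonant phoneme (phonemes so far: 3)
Total phonemes: 3

3


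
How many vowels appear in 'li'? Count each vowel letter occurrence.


Scanning each character of 'li':
  Position 1: 'l' -> consonant (running count: 0)
  Position 2: 'i' -> vowel (running count: 1)
Total vowels: 1

1


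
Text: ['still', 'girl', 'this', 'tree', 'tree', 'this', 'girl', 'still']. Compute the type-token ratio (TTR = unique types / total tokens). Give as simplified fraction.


Tokens: 8
Unique types: ('girl', 'still', 'this', 'tree') = 4
TTR = 4/8
Simplify: divide both by 4 -> 1/2
TTR = 1/2

1/2


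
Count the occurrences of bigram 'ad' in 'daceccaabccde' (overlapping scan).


Scanning 'daceccaabccde' for bigram 'ad':
  Position 0: 'da' -> no
  Position 1: 'ac' -> no
  Position 2: 'ce' -> no
  Position 3: 'ec' -> no
  Position 4: 'cc' -> no
  Position 5: 'ca' -> no
  Position 6: 'aa' -> no
  Position 7: 'ab' -> no
  Position 8: 'bc' -> no
  Position 9: 'cc' -> no
  Position 10: 'cd' -> no
  Position 11: 'de' -> no
Total matches: 0

0


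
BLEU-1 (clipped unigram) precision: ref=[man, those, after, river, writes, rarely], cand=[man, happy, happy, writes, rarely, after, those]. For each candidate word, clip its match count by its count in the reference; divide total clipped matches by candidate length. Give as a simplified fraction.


Reference word counts: {'after': 1, 'man': 1, 'rarely': 1, 'river': 1, 'those': 1, 'writes': 1}
Checking each candidate word (with clipping):
  'man' -> in reference (ref count 1, used 1/1) -> match (matches: 1)
  'happy' -> not in reference -> no match (matches: 1)
  'happy' -> not in reference -> no match (matches: 1)
  'writes' -> in reference (ref count 1, used 1/1) -> match (matches: 2)
  'rarely' -> in reference (ref count 1, used 1/1) -> match (matches: 3)
  'after' -> in reference (ref count 1, used 1/1) -> match (matches: 4)
  'those' -> in reference (ref count 1, used 1/1) -> match (matches: 5)
Clipped matches: 5, Candidate length: 7
Precision = 5/7

5/7


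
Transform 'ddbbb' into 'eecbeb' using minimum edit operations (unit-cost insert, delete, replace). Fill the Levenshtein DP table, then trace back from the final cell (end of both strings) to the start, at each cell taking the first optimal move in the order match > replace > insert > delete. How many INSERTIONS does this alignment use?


Edit distance = 4. Backtracking from cell (5, 6) with preference match > replace > insert > delete,
then listing the resulting alignment 'ddbbb' -> 'eecbeb' left to right:
  Step 1: insert 'e' [insertion #1]
  Step 2: replace d->e
  Step 3: replace d->c
  Step 4: keep 'b'
  Step 5: replace b->e
  Step 6: keep 'b'
Total insertions: 1

1


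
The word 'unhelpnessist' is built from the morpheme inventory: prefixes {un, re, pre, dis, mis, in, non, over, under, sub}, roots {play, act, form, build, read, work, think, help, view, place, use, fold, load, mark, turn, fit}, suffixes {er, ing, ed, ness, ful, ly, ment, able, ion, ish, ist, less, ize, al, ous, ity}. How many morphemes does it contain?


Segmenting 'unhelpnessist' against the inventory:
  'un' -> prefix (morpheme 1)
  'help' -> root (morpheme 2)
  'ness' -> suffix (morpheme 3)
  'ist' -> suffix (morpheme 4)
Total morphemes: 4

4


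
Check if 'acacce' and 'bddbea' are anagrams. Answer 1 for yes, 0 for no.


Sort characters of 'acacce': 'aaccce'
Sort characters of 'bddbea': 'abbdde'
Sorted forms differ -> they are NOT anagrams
Result: 0

0


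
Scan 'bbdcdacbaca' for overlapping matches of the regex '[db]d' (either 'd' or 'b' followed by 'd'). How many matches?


Pattern: [db]d means either 'd' or 'b' followed by 'd'.
Scanning 'bbdcdacbaca' position-by-position:
  Pos 0: window 'bb' -> no
  Pos 1: window 'bd' -> MATCH
  Pos 2: window 'dc' -> no
  Pos 3: window 'cd' -> no
  Pos 4: window 'da' -> no
  Pos 5: window 'ac' -> no
  Pos 6: window 'cb' -> no
  Pos 7: window 'ba' -> no
  Pos 8: window 'ac' -> no
  Pos 9: window 'ca' -> no
  Pos 10: window 'a' -> no
Total matches: 1

1


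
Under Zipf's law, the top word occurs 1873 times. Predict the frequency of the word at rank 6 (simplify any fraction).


Zipf's law: freq(rank) = f1 / rank
f1 = 1873, rank = 6
freq = 1873 / 6
GCD(1873, 6) = 1
Simplified: 1873/6

1873/6


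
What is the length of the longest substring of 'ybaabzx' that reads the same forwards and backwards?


Scanning 'ybaabzx' for palindromic substrings.
Substring at positions 1-4: 'baab'.
Check: reverse('baab') = 'baab' -> palindrome confirmed.
Neighbouring characters ('y' / 'z') break symmetry, so it cannot extend further.
No longer palindromic substring exists; longest length = 4

4


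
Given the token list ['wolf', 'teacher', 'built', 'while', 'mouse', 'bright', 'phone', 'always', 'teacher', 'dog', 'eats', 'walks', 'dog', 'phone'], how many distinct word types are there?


Listing all tokens and tracking unique types:
  Token 1: 'wolf' -> NEW (unique so far: 1)
  Token 2: 'teacher' -> NEW (unique so far: 2)
  Token 3: 'built' -> NEW (unique so far: 3)
  Token 4: 'while' -> NEW (unique so far: 4)
  Token 5: 'mouse' -> NEW (unique so far: 5)
  Token 6: 'bright' -> NEW (unique so far: 6)
  Token 7: 'phone' -> NEW (unique so far: 7)
  Token 8: 'always' -> NEW (unique so far: 8)
  Token 9: 'teacher' -> duplicate (unique so far: 8)
  Token 10: 'dog' -> NEW (unique so far: 9)
  Token 11: 'eats' -> NEW (unique so far: 10)
  Token 12: 'walks' -> NEW (unique so far: 11)
  Token 13: 'dog' -> duplicate (unique so far: 11)
  Token 14: 'phone' -> duplicate (unique so far: 11)
Unique types: ('always', 'bright', 'built', 'dog', 'eats', 'mouse', 'phone', 'teacher', 'walks', 'while', 'wolf')
Vocabulary size: 11

11


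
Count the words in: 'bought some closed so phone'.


Counting words by splitting on spaces:
  Word 1: 'bought'
  Word 2: 'some'
  Word 3: 'closed'
  Word 4: 'so'
  Word 5: 'phone'
Total words: 5

5


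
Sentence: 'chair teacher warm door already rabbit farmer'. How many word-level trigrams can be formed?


Word trigrams from [7] words:
  Trigram 1: (chair teacher warm)
  Trigram 2: (teacher warm door)
  Trigram 3: (warm door already)
  Trigram 4: (door already rabbit)
  Trigram 5: (already rabbit farmer)
Total word trigrams: 7 - 2 = 5

5


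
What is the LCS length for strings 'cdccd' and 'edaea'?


DP table for LCS of 'cdccd' and 'edaea':
       e  d  a  e  a
    0  0  0  0  0  0
  c 0  0  0  0  0  0
  d 0  0  1  1  1  1
  c 0  0  1  1  1  1
  c 0  0  1  1  1  1
  d 0  0  1  1  1  1
LCS: 'd'
LCS length = 1

1


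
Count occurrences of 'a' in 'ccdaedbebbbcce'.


Scanning 'ccdaedbebbbcce' for 'a':
  Position 3: 'a' -> MATCH (count: 1)
Total occurrences of 'a': 1

1


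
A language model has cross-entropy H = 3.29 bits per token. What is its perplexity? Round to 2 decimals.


Perplexity formula: PP = 2^H
H = 3.29
PP = 2^3.29
Decompose: 2^3.29 = 2^3 * 2^0.29
2^3 = 8, 2^0.29 ~ 1.2226403
PP ~ 8 * 1.2226403 = 9.7811224
Rounded to 2 decimals: 9.78

9.78


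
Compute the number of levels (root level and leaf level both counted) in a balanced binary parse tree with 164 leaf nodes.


In a balanced binary tree with n leaves the deepest leaf is ceil(log2(n)) edges below the root,
so counting node levels inclusive of root and leaves gives ceil(log2(n)) + 1 levels.
log2(164) = 7.3576
ceil(7.3576) = 8
levels = 8 + 1 = 9

9


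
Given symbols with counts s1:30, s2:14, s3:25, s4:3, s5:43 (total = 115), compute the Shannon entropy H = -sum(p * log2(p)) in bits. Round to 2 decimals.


Computing entropy H = -sum(p_i * log2(p_i)):
  s1: p = 30/115 = 0.2609, -p*log2(p) = 0.5057
  s2: p = 14/115 = 0.1217, -p*log2(p) = 0.3699
  s3: p = 25/115 = 0.2174, -p*log2(p) = 0.4786
  s4: p = 3/115 = 0.0261, -p*log2(p) = 0.1372
  s5: p = 43/115 = 0.3739, -p*log2(p) = 0.5307
H = sum of terms = 2.0221
Rounded to 2 decimals: 2.02

2.02


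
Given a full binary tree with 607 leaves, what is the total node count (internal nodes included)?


Leaf nodes (terminals): 607
Internal nodes = n - 1 = 607 - 1 = 606
Total = leaves + internal = 607 + 606 = 1213

1213


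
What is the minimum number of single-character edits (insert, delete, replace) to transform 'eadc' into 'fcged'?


Building DP table for s1='eadc' (len 4) and s2='fcged' (len 5):
       f  c  g  e  d
    0  1  2  3  4  5
  e 1  1  2  3  3  4
  a 2  2  2  3  4  4
  d 3  3  3  3  4  4
  c 4  4  3  4  4  5
Edit distance = dp[4][5] = 5

5


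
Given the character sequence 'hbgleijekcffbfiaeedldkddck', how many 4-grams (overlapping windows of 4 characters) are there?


String 'hbgleijekcffbfiaeedldkddck' has length L = 26.
Number of overlapping n-grams = L - n + 1
Substituting: 26 - 4 + 1 = 23

23


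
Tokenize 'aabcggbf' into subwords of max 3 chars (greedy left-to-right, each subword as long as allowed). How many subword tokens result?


'aabcggbf' has 8 characters.
Chunking with max size 3:
  Chunk 1: 'aab' (positions 0-2)
  Chunk 2: 'cgg' (positions 3-5)
  Chunk 3: 'bf' (positions 6-7)
Total chunks: ceil(8 / 3) = 3

3


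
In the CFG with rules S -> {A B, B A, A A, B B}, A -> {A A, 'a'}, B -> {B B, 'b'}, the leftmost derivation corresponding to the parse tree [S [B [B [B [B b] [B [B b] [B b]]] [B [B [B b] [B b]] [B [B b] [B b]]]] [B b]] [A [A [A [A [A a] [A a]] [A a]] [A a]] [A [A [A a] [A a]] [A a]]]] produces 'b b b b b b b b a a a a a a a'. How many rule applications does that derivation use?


Every bracketed nonterminal node [X ...] in the tree is produced by exactly one rule application.
Reading the tree off as a leftmost derivation:
  Step 1: S  =>  B A   (applied S -> B A)
  Step 2: B A  =>  B B A   (applied B -> B B)
  Step 3: B B A  =>  B B B A   (applied B -> B B)
  Step 4: B B B A  =>  B B B B A   (applied B -> B B)
  Step 5: B B B B A  =>  b B B B A   (applied B -> b)
  Step 6: b B B B A  =>  b B B B B A   (applied B -> B B)
  Step 7: b B B B B A  =>  b b B B B A   (applied B -> b)
  Step 8: b b B B B A  =>  b b b B B A   (applied B -> b)
  Step 9: b b b B B A  =>  b b b B B B A   (applied B -> B B)
  Step 10: b b b B B B A  =>  b b b B B B B A   (applied B -> B B)
  Step 11: b b b B B B B A  =>  b b b b B B B A   (applied B -> b)
  Step 12: b b b b B B B A  =>  b b b b b B B A   (applied B -> b)
  Step 13: b b b b b B B A  =>  b b b b b B B B A   (applied B -> B B)
  Step 14: b b b b b B B B A  =>  b b b b b b B B A   (applied B -> b)
  Step 15: b b b b b b B B A  =>  b b b b b b b B A   (applied B -> b)
  Step 16: b b b b b b b B A  =>  b b b b b b b b A   (applied B -> b)
  Step 17: b b b b b b b b A  =>  b b b b b b b b A A   (applied A -> A A)
  Step 18: b b b b b b b b A A  =>  b b b b b b b b A A A   (applied A -> A A)
  Step 19: b b b b b b b b A A A  =>  b b b b b b b b A A A A   (applied A -> A A)
  Step 20: b b b b b b b b A A A A  =>  b b b b b b b b A A A A A   (applied A -> A A)
  Step 21: b b b b b b b b A A A A A  =>  b b b b b b b b a A A A A   (applied A -> a)
  Step 22: b b b b b b b b a A A A A  =>  b b b b b b b b a a A A A   (applied A -> a)
  Step 23: b b b b b b b b a a A A A  =>  b b b b b b b b a a a A A   (applied A -> a)
  Step 24: b b b b b b b b a a a A A  =>  b b b b b b b b a a a a A   (applied A -> a)
  Step 25: b b b b b b b b a a a a A  =>  b b b b b b b b a a a a A A   (applied A -> A A)
  Step 26: b b b b b b b b a a a a A A  =>  b b b b b b b b a a a a A A A   (applied A -> A A)
  Step 27: b b b b b b b b a a a a A A A  =>  b b b b b b b b a a a a a A A   (applied A -> a)
  Step 28: b b b b b b b b a a a a a A A  =>  b b b b b b b b a a a a a a A   (applied A -> a)
  Step 29: b b b b b b b b a a a a a a A  =>  b b b b b b b b a a a a a a a   (applied A -> a)
Final yield: b b b b b b b b a a a a a a a
Total rewrite steps: 29

29


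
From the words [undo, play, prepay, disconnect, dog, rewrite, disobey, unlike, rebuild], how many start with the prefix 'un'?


Checking each word for prefix 'un':
  'undo' -> YES, starts with 'un' (count: 1)
  'play' -> no (count: 1)
  'prepay' -> no (count: 1)
  'disconnect' -> no (count: 1)
  'dog' -> no (count: 1)
  'rewrite' -> no (count: 1)
  'disobey' -> no (count: 1)
  'unlike' -> YES, starts with 'un' (count: 2)
  'rebuild' -> no (count: 2)
Total with prefix 'un': 2

2


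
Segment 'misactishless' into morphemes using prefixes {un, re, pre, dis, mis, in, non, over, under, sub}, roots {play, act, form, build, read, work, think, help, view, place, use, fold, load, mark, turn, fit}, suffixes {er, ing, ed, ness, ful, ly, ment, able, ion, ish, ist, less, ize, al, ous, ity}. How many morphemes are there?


Segmenting 'misactishless' against the inventory:
  'mis' -> prefix (morpheme 1)
  'act' -> root (morpheme 2)
  'ish' -> suffix (morpheme 3)
  'less' -> suffix (morpheme 4)
Total morphemes: 4

4


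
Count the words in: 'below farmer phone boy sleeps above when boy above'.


Counting words by splitting on spaces:
  Word 1: 'below'
  Word 2: 'farmer'
  Word 3: 'phone'
  Word 4: 'boy'
  Word 5: 'sleeps'
  Word 6: 'above'
  Word 7: 'when'
  Word 8: 'boy'
  Word 9: 'above'
Total words: 9

9


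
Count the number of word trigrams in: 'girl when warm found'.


Word trigrams from [4] words:
  Trigram 1: (girl when warm)
  Trigram 2: (when warm found)
Total word trigrams: 4 - 2 = 2

2


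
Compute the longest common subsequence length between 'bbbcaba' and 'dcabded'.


DP table for LCS of 'bbbcaba' and 'dcabded':
       d  c  a  b  d  e  d
    0  0  0  0  0  0  0  0
  b 0  0  0  0  1  1  1  1
  b 0  0  0  0  1  1  1  1
  b 0  0  0  0  1  1  1  1
  c 0  0  1  1  1  1  1  1
  a 0  0  1  2  2  2  2  2
  b 0  0  1  2  3  3  3  3
  a 0  0  1  2  3  3  3  3
LCS: 'cab'
LCS length = 3

3


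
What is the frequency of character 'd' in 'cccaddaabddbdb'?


Scanning 'cccaddaabddbdb' for 'd':
  Position 4: 'd' -> MATCH (count: 1)
  Position 5: 'd' -> MATCH (count: 2)
  Position 9: 'd' -> MATCH (count: 3)
  Position 10: 'd' -> MATCH (count: 4)
  Position 12: 'd' -> MATCH (count: 5)
Total occurrences of 'd': 5

5


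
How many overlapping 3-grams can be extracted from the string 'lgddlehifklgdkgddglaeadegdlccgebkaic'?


String 'lgddlehifklgdkgddglaeadegdlccgebkaic' has length L = 36.
Number of overlapping n-grams = L - n + 1
Substituting: 36 - 3 + 1 = 34

34


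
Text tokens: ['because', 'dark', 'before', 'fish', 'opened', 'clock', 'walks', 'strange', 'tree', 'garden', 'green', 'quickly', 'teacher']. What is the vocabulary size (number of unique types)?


Listing all tokens and tracking unique types:
  Token 1: 'because' -> NEW (unique so far: 1)
  Token 2: 'dark' -> NEW (unique so far: 2)
  Token 3: 'before' -> NEW (unique so far: 3)
  Token 4: 'fish' -> NEW (unique so far: 4)
  Token 5: 'opened' -> NEW (unique so far: 5)
  Token 6: 'clock' -> NEW (unique so far: 6)
  Token 7: 'walks' -> NEW (unique so far: 7)
  Token 8: 'strange' -> NEW (unique so far: 8)
  Token 9: 'tree' -> NEW (unique so far: 9)
  Token 10: 'garden' -> NEW (unique so far: 10)
  Token 11: 'green' -> NEW (unique so far: 11)
  Token 12: 'quickly' -> NEW (unique so far: 12)
  Token 13: 'teacher' -> NEW (unique so far: 13)
Unique types: ('because', 'before', 'clock', 'dark', 'fish', 'garden', 'green', 'opened', 'quickly', 'strange', 'teacher', 'tree', 'walks')
Vocabulary size: 13

13


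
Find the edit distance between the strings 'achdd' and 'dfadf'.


Building DP table for s1='achdd' (len 5) and s2='dfadf' (len 5):
       d  f  a  d  f
    0  1  2  3  4  5
  a 1  1  2  2  3  4
  c 2  2  2  3  3  4
  h 3  3  3  3  4  4
  d 4  3  4  4  3  4
  d 5  4  4  5  4  4
Edit distance = dp[5][5] = 4

4


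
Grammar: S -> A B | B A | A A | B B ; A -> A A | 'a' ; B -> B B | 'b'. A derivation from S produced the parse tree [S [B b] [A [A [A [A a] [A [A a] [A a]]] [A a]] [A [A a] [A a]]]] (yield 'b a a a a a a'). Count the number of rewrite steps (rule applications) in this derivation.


Every bracketed nonterminal node [X ...] in the tree is produced by exactly one rule application.
Reading the tree off as a leftmost derivation:
  Step 1: S  =>  B A   (applied S -> B A)
  Step 2: B A  =>  b A   (applied B -> b)
  Step 3: b A  =>  b A A   (applied A -> A A)
  Step 4: b A A  =>  b A A A   (applied A -> A A)
  Step 5: b A A A  =>  b A A A A   (applied A -> A A)
  Step 6: b A A A A  =>  b a A A A   (applied A -> a)
  Step 7: b a A A A  =>  b a A A A A   (applied A -> A A)
  Step 8: b a A A A A  =>  b a a A A A   (applied A -> a)
  Step 9: b a a A A A  =>  b a a a A A   (applied A -> a)
  Step 10: b a a a A A  =>  b a a a a A   (applied A -> a)
  Step 11: b a a a a A  =>  b a a a a A A   (applied A -> A A)
  Step 12: b a a a a A A  =>  b a a a a a A   (applied A -> a)
  Step 13: b a a a a a A  =>  b a a a a a a   (applied A -> a)
Final yield: b a a a a a a
Total rewrite steps: 13

13


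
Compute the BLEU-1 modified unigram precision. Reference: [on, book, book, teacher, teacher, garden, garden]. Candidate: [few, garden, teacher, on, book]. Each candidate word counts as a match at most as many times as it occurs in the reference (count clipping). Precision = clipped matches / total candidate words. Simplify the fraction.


Reference word counts: {'book': 2, 'garden': 2, 'on': 1, 'teacher': 2}
Checking each candidate word (with clipping):
  'few' -> not in reference -> no match (matches: 0)
  'garden' -> in reference (ref count 2, used 1/2) -> match (matches: 1)
  'teacher' -> in reference (ref count 2, used 1/2) -> match (matches: 2)
  'on' -> in reference (ref count 1, used 1/1) -> match (matches: 3)
  'book' -> in reference (ref count 2, used 1/2) -> match (matches: 4)
Clipped matches: 4, Candidate length: 5
Precision = 4/5

4/5


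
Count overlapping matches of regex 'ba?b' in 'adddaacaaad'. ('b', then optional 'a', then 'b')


Pattern: ba?b means 'b', then optional 'a', then 'b'.
Scanning 'adddaacaaad' position-by-position:
  Pos 0: window 'add' -> no
  Pos 1: window 'ddd' -> no
  Pos 2: window 'dda' -> no
  Pos 3: window 'daa' -> no
  Pos 4: window 'aac' -> no
  Pos 5: window 'aca' -> no
  Pos 6: window 'caa' -> no
  Pos 7: window 'aaa' -> no
  Pos 8: window 'aad' -> no
  Pos 9: window 'ad' -> no
  Pos 10: window 'd' -> no
Total matches: 0

0


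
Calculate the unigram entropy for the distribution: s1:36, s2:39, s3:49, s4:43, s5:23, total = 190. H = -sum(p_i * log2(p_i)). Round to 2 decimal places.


Computing entropy H = -sum(p_i * log2(p_i)):
  s1: p = 36/190 = 0.1895, -p*log2(p) = 0.4547
  s2: p = 39/190 = 0.2053, -p*log2(p) = 0.4689
  s3: p = 49/190 = 0.2579, -p*log2(p) = 0.5042
  s4: p = 43/190 = 0.2263, -p*log2(p) = 0.4851
  s5: p = 23/190 = 0.1211, -p*log2(p) = 0.3688
H = sum of terms = 2.2817
Rounded to 2 decimals: 2.28

2.28


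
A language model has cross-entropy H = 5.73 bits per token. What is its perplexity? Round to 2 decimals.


Perplexity formula: PP = 2^H
H = 5.73
PP = 2^5.73
Decompose: 2^5.73 = 2^5 * 2^0.73
2^5 = 32, 2^0.73 ~ 1.6586391
PP ~ 32 * 1.6586391 = 53.0764512
Rounded to 2 decimals: 53.08

53.08


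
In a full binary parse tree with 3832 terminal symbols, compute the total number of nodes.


Leaf nodes (terminals): 3832
Internal nodes = n - 1 = 3832 - 1 = 3831
Total = leaves + internal = 3832 + 3831 = 7663

7663


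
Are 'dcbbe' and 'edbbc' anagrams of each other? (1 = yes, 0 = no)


Sort characters of 'dcbbe': 'bbcde'
Sort characters of 'edbbc': 'bbcde'
Sorted forms match -> they ARE anagrams
Result: 1

1


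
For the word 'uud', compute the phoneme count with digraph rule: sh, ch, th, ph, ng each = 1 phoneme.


Parsing 'uud' greedily, digraphs first:
  'u' -> vowel phoneme (phonemes so far: 1)
  'u' -> vowel phoneme (phonemes so far: 2)
  'd' -> consonant phoneme (phonemes so far: 3)
Total phonemes: 3

3
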